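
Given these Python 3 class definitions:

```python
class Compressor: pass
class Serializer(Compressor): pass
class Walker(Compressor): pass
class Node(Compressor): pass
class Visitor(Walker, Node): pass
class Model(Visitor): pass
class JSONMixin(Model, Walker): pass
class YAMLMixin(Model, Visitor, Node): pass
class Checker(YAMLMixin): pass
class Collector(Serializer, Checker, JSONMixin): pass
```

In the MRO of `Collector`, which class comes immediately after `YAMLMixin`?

L[Collector] = Collector + merge(L[Serializer], L[Checker], L[JSONMixin], [Serializer Checker JSONMixin])
  take Serializer:  [Serializer Compressor object] + [Checker YAMLMixin Model Visitor Walker Node Compressor object] + [JSONMixin Model Visitor Walker Node Compressor object] + [Serializer Checker JSONMixin]
  take Checker:  [Compressor object] + [Checker YAMLMixin Model Visitor Walker Node Compressor object] + [JSONMixin Model Visitor Walker Node Compressor object] + [Checker JSONMixin]
  take YAMLMixin:  [Compressor object] + [YAMLMixin Model Visitor Walker Node Compressor object] + [JSONMixin Model Visitor Walker Node Compressor object] + [JSONMixin]
  take JSONMixin:  [Compressor object] + [Model Visitor Walker Node Compressor object] + [JSONMixin Model Visitor Walker Node Compressor object] + [JSONMixin]
  take Model:  [Compressor object] + [Model Visitor Walker Node Compressor object] + [Model Visitor Walker Node Compressor object]
  take Visitor:  [Compressor object] + [Visitor Walker Node Compressor object] + [Visitor Walker Node Compressor object]
  take Walker:  [Compressor object] + [Walker Node Compressor object] + [Walker Node Compressor object]
  take Node:  [Compressor object] + [Node Compressor object] + [Node Compressor object]
  take Compressor:  [Compressor object] + [Compressor object] + [Compressor object]
  take object:  [object] + [object] + [object]
MRO: Collector Serializer Checker YAMLMixin JSONMixin Model Visitor Walker Node Compressor object
YAMLMixin is at position 3; next is JSONMixin.

JSONMixin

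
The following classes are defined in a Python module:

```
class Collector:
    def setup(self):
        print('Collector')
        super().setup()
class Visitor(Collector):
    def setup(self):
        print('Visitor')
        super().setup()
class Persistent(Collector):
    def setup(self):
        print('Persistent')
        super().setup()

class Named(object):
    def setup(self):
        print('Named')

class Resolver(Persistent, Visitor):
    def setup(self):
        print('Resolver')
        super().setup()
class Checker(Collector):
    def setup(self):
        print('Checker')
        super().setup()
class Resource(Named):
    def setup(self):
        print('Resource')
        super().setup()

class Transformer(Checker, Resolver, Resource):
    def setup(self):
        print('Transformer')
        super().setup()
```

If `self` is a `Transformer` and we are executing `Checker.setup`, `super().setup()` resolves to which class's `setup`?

Resolver

L[Transformer] = Transformer + merge(L[Checker], L[Resolver], L[Resource], [Checker Resolver Resource])
  take Checker:  [Checker Collector object] + [Resolver Persistent Visitor Collector object] + [Resource Named object] + [Checker Resolver Resource]
  take Resolver:  [Collector object] + [Resolver Persistent Visitor Collector object] + [Resource Named object] + [Resolver Resource]
  take Persistent:  [Collector object] + [Persistent Visitor Collector object] + [Resource Named object] + [Resource]
  take Visitor:  [Collector object] + [Visitor Collector object] + [Resource Named object] + [Resource]
  take Collector:  [Collector object] + [Collector object] + [Resource Named object] + [Resource]
  take Resource:  [object] + [object] + [Resource Named object] + [Resource]
  take Named:  [object] + [object] + [Named object]
  take object:  [object] + [object] + [object]
MRO: Transformer Checker Resolver Persistent Visitor Collector Resource Named object
super() in Checker.setup on a Transformer instance goes to the class after Checker in Transformer's MRO: Resolver.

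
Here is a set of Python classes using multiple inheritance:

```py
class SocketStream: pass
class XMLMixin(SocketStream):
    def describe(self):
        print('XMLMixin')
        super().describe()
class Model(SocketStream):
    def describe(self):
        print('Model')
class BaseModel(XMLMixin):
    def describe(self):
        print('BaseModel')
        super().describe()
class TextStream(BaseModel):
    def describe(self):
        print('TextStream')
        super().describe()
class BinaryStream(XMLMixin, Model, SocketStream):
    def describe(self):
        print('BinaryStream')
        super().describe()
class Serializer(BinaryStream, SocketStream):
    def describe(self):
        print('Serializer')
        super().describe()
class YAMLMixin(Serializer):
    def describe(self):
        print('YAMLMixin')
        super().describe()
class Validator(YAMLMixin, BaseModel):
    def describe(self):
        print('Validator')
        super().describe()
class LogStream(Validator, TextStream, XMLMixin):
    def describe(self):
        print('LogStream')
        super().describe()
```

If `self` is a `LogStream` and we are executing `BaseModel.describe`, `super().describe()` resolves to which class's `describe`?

XMLMixin

L[LogStream] = LogStream + merge(L[Validator], L[TextStream], L[XMLMixin], [Validator TextStream XMLMixin])
  take Validator:  [Validator YAMLMixin Serializer BinaryStream BaseModel XMLMixin Model SocketStream object] + [TextStream BaseModel XMLMixin SocketStream object] + [XMLMixin SocketStream object] + [Validator TextStream XMLMixin]
  take YAMLMixin:  [YAMLMixin Serializer BinaryStream BaseModel XMLMixin Model SocketStream object] + [TextStream BaseModel XMLMixin SocketStream object] + [XMLMixin SocketStream object] + [TextStream XMLMixin]
  take Serializer:  [Serializer BinaryStream BaseModel XMLMixin Model SocketStream object] + [TextStream BaseModel XMLMixin SocketStream object] + [XMLMixin SocketStream object] + [TextStream XMLMixin]
  take BinaryStream:  [BinaryStream BaseModel XMLMixin Model SocketStream object] + [TextStream BaseModel XMLMixin SocketStream object] + [XMLMixin SocketStream object] + [TextStream XMLMixin]
  take TextStream:  [BaseModel XMLMixin Model SocketStream object] + [TextStream BaseModel XMLMixin SocketStream object] + [XMLMixin SocketStream object] + [TextStream XMLMixin]
  take BaseModel:  [BaseModel XMLMixin Model SocketStream object] + [BaseModel XMLMixin SocketStream object] + [XMLMixin SocketStream object] + [XMLMixin]
  take XMLMixin:  [XMLMixin Model SocketStream object] + [XMLMixin SocketStream object] + [XMLMixin SocketStream object] + [XMLMixin]
  take Model:  [Model SocketStream object] + [SocketStream object] + [SocketStream object]
  take SocketStream:  [SocketStream object] + [SocketStream object] + [SocketStream object]
  take object:  [object] + [object] + [object]
MRO: LogStream Validator YAMLMixin Serializer BinaryStream TextStream BaseModel XMLMixin Model SocketStream object
super() in BaseModel.describe on a LogStream instance goes to the class after BaseModel in LogStream's MRO: XMLMixin.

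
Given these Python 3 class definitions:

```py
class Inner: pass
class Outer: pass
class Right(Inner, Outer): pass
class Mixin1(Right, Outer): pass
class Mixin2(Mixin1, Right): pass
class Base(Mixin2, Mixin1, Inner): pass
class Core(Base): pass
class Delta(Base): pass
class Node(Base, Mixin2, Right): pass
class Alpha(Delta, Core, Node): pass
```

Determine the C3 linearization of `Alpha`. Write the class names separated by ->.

L[Alpha] = Alpha + merge(L[Delta], L[Core], L[Node], [Delta Core Node])
  take Delta:  [Delta Base Mixin2 Mixin1 Right Inner Outer object] + [Core Base Mixin2 Mixin1 Right Inner Outer object] + [Node Base Mixin2 Mixin1 Right Inner Outer object] + [Delta Core Node]
  take Core:  [Base Mixin2 Mixin1 Right Inner Outer object] + [Core Base Mixin2 Mixin1 Right Inner Outer object] + [Node Base Mixin2 Mixin1 Right Inner Outer object] + [Core Node]
  take Node:  [Base Mixin2 Mixin1 Right Inner Outer object] + [Base Mixin2 Mixin1 Right Inner Outer object] + [Node Base Mixin2 Mixin1 Right Inner Outer object] + [Node]
  take Base:  [Base Mixin2 Mixin1 Right Inner Outer object] + [Base Mixin2 Mixin1 Right Inner Outer object] + [Base Mixin2 Mixin1 Right Inner Outer object]
  take Mixin2:  [Mixin2 Mixin1 Right Inner Outer object] + [Mixin2 Mixin1 Right Inner Outer object] + [Mixin2 Mixin1 Right Inner Outer object]
  take Mixin1:  [Mixin1 Right Inner Outer object] + [Mixin1 Right Inner Outer object] + [Mixin1 Right Inner Outer object]
  take Right:  [Right Inner Outer object] + [Right Inner Outer object] + [Right Inner Outer object]
  take Inner:  [Inner Outer object] + [Inner Outer object] + [Inner Outer object]
  take Outer:  [Outer object] + [Outer object] + [Outer object]
  take object:  [object] + [object] + [object]

Alpha -> Delta -> Core -> Node -> Base -> Mixin2 -> Mixin1 -> Right -> Inner -> Outer -> object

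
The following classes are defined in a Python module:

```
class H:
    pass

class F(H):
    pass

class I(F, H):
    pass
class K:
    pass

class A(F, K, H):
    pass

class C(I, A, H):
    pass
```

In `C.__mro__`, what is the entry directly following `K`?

H

L[C] = C + merge(L[I], L[A], L[H], [I A H])
  take I:  [I F H object] + [A F K H object] + [H object] + [I A H]
  take A:  [F H object] + [A F K H object] + [H object] + [A H]
  take F:  [F H object] + [F K H object] + [H object] + [H]
  take K:  [H object] + [K H object] + [H object] + [H]
  take H:  [H object] + [H object] + [H object] + [H]
  take object:  [object] + [object] + [object]
MRO: C I A F K H object
K is at position 4; next is H.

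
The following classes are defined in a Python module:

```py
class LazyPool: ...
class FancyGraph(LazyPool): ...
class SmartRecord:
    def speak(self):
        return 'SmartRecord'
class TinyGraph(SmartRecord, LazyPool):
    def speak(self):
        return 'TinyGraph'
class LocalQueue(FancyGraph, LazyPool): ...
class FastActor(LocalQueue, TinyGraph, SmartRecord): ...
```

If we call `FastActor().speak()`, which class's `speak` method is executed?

TinyGraph

L[FastActor] = FastActor + merge(L[LocalQueue], L[TinyGraph], L[SmartRecord], [LocalQueue TinyGraph SmartRecord])
  take LocalQueue:  [LocalQueue FancyGraph LazyPool object] + [TinyGraph SmartRecord LazyPool object] + [SmartRecord object] + [LocalQueue TinyGraph SmartRecord]
  take FancyGraph:  [FancyGraph LazyPool object] + [TinyGraph SmartRecord LazyPool object] + [SmartRecord object] + [TinyGraph SmartRecord]
  take TinyGraph:  [LazyPool object] + [TinyGraph SmartRecord LazyPool object] + [SmartRecord object] + [TinyGraph SmartRecord]
  take SmartRecord:  [LazyPool object] + [SmartRecord LazyPool object] + [SmartRecord object] + [SmartRecord]
  take LazyPool:  [LazyPool object] + [LazyPool object] + [object]
  take object:  [object] + [object] + [object]
MRO: FastActor LocalQueue FancyGraph TinyGraph SmartRecord LazyPool object
speak is defined in: SmartRecord, TinyGraph. First along the MRO is TinyGraph.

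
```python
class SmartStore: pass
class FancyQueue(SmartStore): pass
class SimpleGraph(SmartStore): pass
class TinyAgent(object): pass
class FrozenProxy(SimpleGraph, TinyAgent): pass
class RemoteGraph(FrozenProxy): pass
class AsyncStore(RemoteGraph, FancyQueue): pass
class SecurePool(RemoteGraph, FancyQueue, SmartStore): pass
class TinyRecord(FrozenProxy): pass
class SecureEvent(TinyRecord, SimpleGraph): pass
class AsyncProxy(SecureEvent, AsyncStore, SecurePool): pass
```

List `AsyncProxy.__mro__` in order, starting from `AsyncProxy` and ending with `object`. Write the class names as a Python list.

[AsyncProxy, SecureEvent, TinyRecord, AsyncStore, SecurePool, RemoteGraph, FrozenProxy, SimpleGraph, FancyQueue, SmartStore, TinyAgent, object]

L[AsyncProxy] = AsyncProxy + merge(L[SecureEvent], L[AsyncStore], L[SecurePool], [SecureEvent AsyncStore SecurePool])
  take SecureEvent:  [SecureEvent TinyRecord FrozenProxy SimpleGraph SmartStore TinyAgent object] + [AsyncStore RemoteGraph FrozenProxy SimpleGraph FancyQueue SmartStore TinyAgent object] + [SecurePool RemoteGraph FrozenProxy SimpleGraph FancyQueue SmartStore TinyAgent object] + [SecureEvent AsyncStore SecurePool]
  take TinyRecord:  [TinyRecord FrozenProxy SimpleGraph SmartStore TinyAgent object] + [AsyncStore RemoteGraph FrozenProxy SimpleGraph FancyQueue SmartStore TinyAgent object] + [SecurePool RemoteGraph FrozenProxy SimpleGraph FancyQueue SmartStore TinyAgent object] + [AsyncStore SecurePool]
  take AsyncStore:  [FrozenProxy SimpleGraph SmartStore TinyAgent object] + [AsyncStore RemoteGraph FrozenProxy SimpleGraph FancyQueue SmartStore TinyAgent object] + [SecurePool RemoteGraph FrozenProxy SimpleGraph FancyQueue SmartStore TinyAgent object] + [AsyncStore SecurePool]
  take SecurePool:  [FrozenProxy SimpleGraph SmartStore TinyAgent object] + [RemoteGraph FrozenProxy SimpleGraph FancyQueue SmartStore TinyAgent object] + [SecurePool RemoteGraph FrozenProxy SimpleGraph FancyQueue SmartStore TinyAgent object] + [SecurePool]
  take RemoteGraph:  [FrozenProxy SimpleGraph SmartStore TinyAgent object] + [RemoteGraph FrozenProxy SimpleGraph FancyQueue SmartStore TinyAgent object] + [RemoteGraph FrozenProxy SimpleGraph FancyQueue SmartStore TinyAgent object]
  take FrozenProxy:  [FrozenProxy SimpleGraph SmartStore TinyAgent object] + [FrozenProxy SimpleGraph FancyQueue SmartStore TinyAgent object] + [FrozenProxy SimpleGraph FancyQueue SmartStore TinyAgent object]
  take SimpleGraph:  [SimpleGraph SmartStore TinyAgent object] + [SimpleGraph FancyQueue SmartStore TinyAgent object] + [SimpleGraph FancyQueue SmartStore TinyAgent object]
  take FancyQueue:  [SmartStore TinyAgent object] + [FancyQueue SmartStore TinyAgent object] + [FancyQueue SmartStore TinyAgent object]
  take SmartStore:  [SmartStore TinyAgent object] + [SmartStore TinyAgent object] + [SmartStore TinyAgent object]
  take TinyAgent:  [TinyAgent object] + [TinyAgent object] + [TinyAgent object]
  take object:  [object] + [object] + [object]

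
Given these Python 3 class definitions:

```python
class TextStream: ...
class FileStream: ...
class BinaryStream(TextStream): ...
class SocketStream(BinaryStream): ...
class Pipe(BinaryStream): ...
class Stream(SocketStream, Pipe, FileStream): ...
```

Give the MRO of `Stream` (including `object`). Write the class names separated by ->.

Stream -> SocketStream -> Pipe -> BinaryStream -> TextStream -> FileStream -> object

L[Stream] = Stream + merge(L[SocketStream], L[Pipe], L[FileStream], [SocketStream Pipe FileStream])
  take SocketStream:  [SocketStream BinaryStream TextStream object] + [Pipe BinaryStream TextStream object] + [FileStream object] + [SocketStream Pipe FileStream]
  take Pipe:  [BinaryStream TextStream object] + [Pipe BinaryStream TextStream object] + [FileStream object] + [Pipe FileStream]
  take BinaryStream:  [BinaryStream TextStream object] + [BinaryStream TextStream object] + [FileStream object] + [FileStream]
  take TextStream:  [TextStream object] + [TextStream object] + [FileStream object] + [FileStream]
  take FileStream:  [object] + [object] + [FileStream object] + [FileStream]
  take object:  [object] + [object] + [object]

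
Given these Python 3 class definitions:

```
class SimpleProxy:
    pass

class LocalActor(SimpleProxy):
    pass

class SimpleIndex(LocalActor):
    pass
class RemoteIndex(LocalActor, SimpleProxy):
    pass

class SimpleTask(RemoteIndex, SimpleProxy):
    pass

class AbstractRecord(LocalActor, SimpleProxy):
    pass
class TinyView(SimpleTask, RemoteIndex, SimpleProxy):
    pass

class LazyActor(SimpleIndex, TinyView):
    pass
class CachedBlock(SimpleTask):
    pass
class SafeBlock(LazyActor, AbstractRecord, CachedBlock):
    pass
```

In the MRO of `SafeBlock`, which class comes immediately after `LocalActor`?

L[SafeBlock] = SafeBlock + merge(L[LazyActor], L[AbstractRecord], L[CachedBlock], [LazyActor AbstractRecord CachedBlock])
  take LazyActor:  [LazyActor SimpleIndex TinyView SimpleTask RemoteIndex LocalActor SimpleProxy object] + [AbstractRecord LocalActor SimpleProxy object] + [CachedBlock SimpleTask RemoteIndex LocalActor SimpleProxy object] + [LazyActor AbstractRecord CachedBlock]
  take SimpleIndex:  [SimpleIndex TinyView SimpleTask RemoteIndex LocalActor SimpleProxy object] + [AbstractRecord LocalActor SimpleProxy object] + [CachedBlock SimpleTask RemoteIndex LocalActor SimpleProxy object] + [AbstractRecord CachedBlock]
  take TinyView:  [TinyView SimpleTask RemoteIndex LocalActor SimpleProxy object] + [AbstractRecord LocalActor SimpleProxy object] + [CachedBlock SimpleTask RemoteIndex LocalActor SimpleProxy object] + [AbstractRecord CachedBlock]
  take AbstractRecord:  [SimpleTask RemoteIndex LocalActor SimpleProxy object] + [AbstractRecord LocalActor SimpleProxy object] + [CachedBlock SimpleTask RemoteIndex LocalActor SimpleProxy object] + [AbstractRecord CachedBlock]
  take CachedBlock:  [SimpleTask RemoteIndex LocalActor SimpleProxy object] + [LocalActor SimpleProxy object] + [CachedBlock SimpleTask RemoteIndex LocalActor SimpleProxy object] + [CachedBlock]
  take SimpleTask:  [SimpleTask RemoteIndex LocalActor SimpleProxy object] + [LocalActor SimpleProxy object] + [SimpleTask RemoteIndex LocalActor SimpleProxy object]
  take RemoteIndex:  [RemoteIndex LocalActor SimpleProxy object] + [LocalActor SimpleProxy object] + [RemoteIndex LocalActor SimpleProxy object]
  take LocalActor:  [LocalActor SimpleProxy object] + [LocalActor SimpleProxy object] + [LocalActor SimpleProxy object]
  take SimpleProxy:  [SimpleProxy object] + [SimpleProxy object] + [SimpleProxy object]
  take object:  [object] + [object] + [object]
MRO: SafeBlock LazyActor SimpleIndex TinyView AbstractRecord CachedBlock SimpleTask RemoteIndex LocalActor SimpleProxy object
LocalActor is at position 8; next is SimpleProxy.

SimpleProxy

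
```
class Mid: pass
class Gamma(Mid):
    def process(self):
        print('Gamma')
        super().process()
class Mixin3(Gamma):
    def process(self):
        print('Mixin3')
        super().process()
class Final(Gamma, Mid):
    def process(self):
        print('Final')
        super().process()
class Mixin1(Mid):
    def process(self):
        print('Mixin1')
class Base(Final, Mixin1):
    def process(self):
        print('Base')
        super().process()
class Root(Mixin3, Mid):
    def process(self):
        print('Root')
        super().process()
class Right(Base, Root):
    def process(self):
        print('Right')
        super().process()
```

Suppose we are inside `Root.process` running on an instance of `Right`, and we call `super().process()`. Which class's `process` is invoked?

Mixin3

L[Right] = Right + merge(L[Base], L[Root], [Base Root])
  take Base:  [Base Final Gamma Mixin1 Mid object] + [Root Mixin3 Gamma Mid object] + [Base Root]
  take Final:  [Final Gamma Mixin1 Mid object] + [Root Mixin3 Gamma Mid object] + [Root]
  take Root:  [Gamma Mixin1 Mid object] + [Root Mixin3 Gamma Mid object] + [Root]
  take Mixin3:  [Gamma Mixin1 Mid object] + [Mixin3 Gamma Mid object]
  take Gamma:  [Gamma Mixin1 Mid object] + [Gamma Mid object]
  take Mixin1:  [Mixin1 Mid object] + [Mid object]
  take Mid:  [Mid object] + [Mid object]
  take object:  [object] + [object]
MRO: Right Base Final Root Mixin3 Gamma Mixin1 Mid object
super() in Root.process on a Right instance goes to the class after Root in Right's MRO: Mixin3.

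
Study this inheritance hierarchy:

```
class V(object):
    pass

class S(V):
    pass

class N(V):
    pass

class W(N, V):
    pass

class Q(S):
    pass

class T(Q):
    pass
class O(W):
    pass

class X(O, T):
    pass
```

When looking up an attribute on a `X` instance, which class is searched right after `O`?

L[X] = X + merge(L[O], L[T], [O T])
  take O:  [O W N V object] + [T Q S V object] + [O T]
  take W:  [W N V object] + [T Q S V object] + [T]
  take N:  [N V object] + [T Q S V object] + [T]
  take T:  [V object] + [T Q S V object] + [T]
  take Q:  [V object] + [Q S V object]
  take S:  [V object] + [S V object]
  take V:  [V object] + [V object]
  take object:  [object] + [object]
MRO: X O W N T Q S V object
O is at position 1; next is W.

W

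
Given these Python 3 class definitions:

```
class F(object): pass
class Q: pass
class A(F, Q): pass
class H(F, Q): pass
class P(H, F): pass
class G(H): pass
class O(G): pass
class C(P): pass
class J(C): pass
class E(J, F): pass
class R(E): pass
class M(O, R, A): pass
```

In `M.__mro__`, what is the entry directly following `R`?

E

L[M] = M + merge(L[O], L[R], L[A], [O R A])
  take O:  [O G H F Q object] + [R E J C P H F Q object] + [A F Q object] + [O R A]
  take G:  [G H F Q object] + [R E J C P H F Q object] + [A F Q object] + [R A]
  take R:  [H F Q object] + [R E J C P H F Q object] + [A F Q object] + [R A]
  take E:  [H F Q object] + [E J C P H F Q object] + [A F Q object] + [A]
  take J:  [H F Q object] + [J C P H F Q object] + [A F Q object] + [A]
  take C:  [H F Q object] + [C P H F Q object] + [A F Q object] + [A]
  take P:  [H F Q object] + [P H F Q object] + [A F Q object] + [A]
  take H:  [H F Q object] + [H F Q object] + [A F Q object] + [A]
  take A:  [F Q object] + [F Q object] + [A F Q object] + [A]
  take F:  [F Q object] + [F Q object] + [F Q object]
  take Q:  [Q object] + [Q object] + [Q object]
  take object:  [object] + [object] + [object]
MRO: M O G R E J C P H A F Q object
R is at position 3; next is E.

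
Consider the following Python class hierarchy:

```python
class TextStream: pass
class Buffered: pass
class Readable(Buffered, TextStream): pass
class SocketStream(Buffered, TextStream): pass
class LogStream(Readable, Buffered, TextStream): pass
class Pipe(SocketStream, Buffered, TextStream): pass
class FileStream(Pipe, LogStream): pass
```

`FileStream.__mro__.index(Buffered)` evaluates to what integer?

L[FileStream] = FileStream + merge(L[Pipe], L[LogStream], [Pipe LogStream])
  take Pipe:  [Pipe SocketStream Buffered TextStream object] + [LogStream Readable Buffered TextStream object] + [Pipe LogStream]
  take SocketStream:  [SocketStream Buffered TextStream object] + [LogStream Readable Buffered TextStream object] + [LogStream]
  take LogStream:  [Buffered TextStream object] + [LogStream Readable Buffered TextStream object] + [LogStream]
  take Readable:  [Buffered TextStream object] + [Readable Buffered TextStream object]
  take Buffered:  [Buffered TextStream object] + [Buffered TextStream object]
  take TextStream:  [TextStream object] + [TextStream object]
  take object:  [object] + [object]
MRO: FileStream Pipe SocketStream LogStream Readable Buffered TextStream object
Buffered sits at index 5.

5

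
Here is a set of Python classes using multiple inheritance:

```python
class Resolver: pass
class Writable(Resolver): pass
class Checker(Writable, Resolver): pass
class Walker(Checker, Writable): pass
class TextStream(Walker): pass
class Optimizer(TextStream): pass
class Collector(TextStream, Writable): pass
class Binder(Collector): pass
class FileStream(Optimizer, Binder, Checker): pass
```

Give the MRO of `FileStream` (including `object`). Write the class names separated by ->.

FileStream -> Optimizer -> Binder -> Collector -> TextStream -> Walker -> Checker -> Writable -> Resolver -> object

L[FileStream] = FileStream + merge(L[Optimizer], L[Binder], L[Checker], [Optimizer Binder Checker])
  take Optimizer:  [Optimizer TextStream Walker Checker Writable Resolver object] + [Binder Collector TextStream Walker Checker Writable Resolver object] + [Checker Writable Resolver object] + [Optimizer Binder Checker]
  take Binder:  [TextStream Walker Checker Writable Resolver object] + [Binder Collector TextStream Walker Checker Writable Resolver object] + [Checker Writable Resolver object] + [Binder Checker]
  take Collector:  [TextStream Walker Checker Writable Resolver object] + [Collector TextStream Walker Checker Writable Resolver object] + [Checker Writable Resolver object] + [Checker]
  take TextStream:  [TextStream Walker Checker Writable Resolver object] + [TextStream Walker Checker Writable Resolver object] + [Checker Writable Resolver object] + [Checker]
  take Walker:  [Walker Checker Writable Resolver object] + [Walker Checker Writable Resolver object] + [Checker Writable Resolver object] + [Checker]
  take Checker:  [Checker Writable Resolver object] + [Checker Writable Resolver object] + [Checker Writable Resolver object] + [Checker]
  take Writable:  [Writable Resolver object] + [Writable Resolver object] + [Writable Resolver object]
  take Resolver:  [Resolver object] + [Resolver object] + [Resolver object]
  take object:  [object] + [object] + [object]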